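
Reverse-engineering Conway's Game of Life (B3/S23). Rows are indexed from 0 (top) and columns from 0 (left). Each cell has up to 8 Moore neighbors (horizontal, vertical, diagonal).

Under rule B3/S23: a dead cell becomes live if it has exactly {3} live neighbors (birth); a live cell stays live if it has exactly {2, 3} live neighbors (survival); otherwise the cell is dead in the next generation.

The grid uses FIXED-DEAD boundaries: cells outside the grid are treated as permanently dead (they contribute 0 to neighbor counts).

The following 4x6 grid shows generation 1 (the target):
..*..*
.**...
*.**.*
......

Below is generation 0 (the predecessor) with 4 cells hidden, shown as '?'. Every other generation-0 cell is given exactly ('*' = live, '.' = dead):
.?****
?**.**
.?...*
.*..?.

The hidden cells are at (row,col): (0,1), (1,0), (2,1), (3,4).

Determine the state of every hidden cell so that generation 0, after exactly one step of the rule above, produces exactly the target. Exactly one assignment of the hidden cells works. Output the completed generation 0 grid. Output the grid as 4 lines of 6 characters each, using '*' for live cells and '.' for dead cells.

Hidden generation-0 cells (in order): (0,1), (1,0), (2,1), (3,4).
A hidden cell only influences target cells in its own 3x3 neighborhood. Try each of the 2^4 = 16 assignments, step the completed generation 0 forward once under B3/S23, and compare with the target:
  (0,1)=. (1,0)=. (2,1)=. (3,4)=. -> step gives (0,1)='*' but target has '.' -> reject
  (0,1)=. (1,0)=. (2,1)=. (3,4)=* -> step gives (0,1)='*' but target has '.' -> reject
  (0,1)=. (1,0)=. (2,1)=* (3,4)=. -> step gives (0,1)='*' but target has '.' -> reject
  (0,1)=. (1,0)=. (2,1)=* (3,4)=* -> step gives (0,1)='*' but target has '.' -> reject
  (0,1)=. (1,0)=* (2,1)=. (3,4)=. -> step gives (2,3)='.' but target has '*' -> reject
  (0,1)=. (1,0)=* (2,1)=. (3,4)=* -> step reproduces the target at every cell -> ACCEPT
  (0,1)=. (1,0)=* (2,1)=* (3,4)=. -> step gives (1,0)='*' but target has '.' -> reject
  (0,1)=. (1,0)=* (2,1)=* (3,4)=* -> step gives (1,0)='*' but target has '.' -> reject
  (0,1)=* (1,0)=. (2,1)=. (3,4)=. -> step gives (0,1)='*' but target has '.' -> reject
  (0,1)=* (1,0)=. (2,1)=. (3,4)=* -> step gives (0,1)='*' but target has '.' -> reject
  (0,1)=* (1,0)=. (2,1)=* (3,4)=. -> step gives (0,1)='*' but target has '.' -> reject
  (0,1)=* (1,0)=. (2,1)=* (3,4)=* -> step gives (0,1)='*' but target has '.' -> reject
  (0,1)=* (1,0)=* (2,1)=. (3,4)=. -> step gives (0,0)='*' but target has '.' -> reject
  (0,1)=* (1,0)=* (2,1)=. (3,4)=* -> step gives (0,0)='*' but target has '.' -> reject
  (0,1)=* (1,0)=* (2,1)=* (3,4)=. -> step gives (0,0)='*' but target has '.' -> reject
  (0,1)=* (1,0)=* (2,1)=* (3,4)=* -> step gives (0,0)='*' but target has '.' -> reject
Unique solution: (0,1)=dead, (1,0)=live, (2,1)=dead, (3,4)=live.
Check: live-neighbor counts of every cell in the completed generation 0:
243443
133554
343343
101112
Applying B3/S23 to generation 0 with these counts gives:
..*..*
.**...
*.**.*
......
which matches the target exactly.

Answer: ..****
***.**
.....*
.*..*.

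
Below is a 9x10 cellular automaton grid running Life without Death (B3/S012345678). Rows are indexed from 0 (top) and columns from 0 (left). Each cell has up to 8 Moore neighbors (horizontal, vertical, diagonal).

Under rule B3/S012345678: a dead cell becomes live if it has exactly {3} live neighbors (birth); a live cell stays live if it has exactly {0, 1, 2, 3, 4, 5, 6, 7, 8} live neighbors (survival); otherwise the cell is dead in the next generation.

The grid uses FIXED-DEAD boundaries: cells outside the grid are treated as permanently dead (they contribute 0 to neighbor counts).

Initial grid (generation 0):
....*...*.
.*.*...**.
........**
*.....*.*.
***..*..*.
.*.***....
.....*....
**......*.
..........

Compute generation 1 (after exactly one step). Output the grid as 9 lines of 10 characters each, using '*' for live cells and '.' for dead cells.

Simulating step by step:
Generation 0 (given above): 24 live cells
Generation 1: 33 live cells
(generation 1 grid is the final answer)

Answer: ....*..**.
.*.*...**.
........**
*.....*.*.
****.****.
**.****...
***..*....
**......*.
..........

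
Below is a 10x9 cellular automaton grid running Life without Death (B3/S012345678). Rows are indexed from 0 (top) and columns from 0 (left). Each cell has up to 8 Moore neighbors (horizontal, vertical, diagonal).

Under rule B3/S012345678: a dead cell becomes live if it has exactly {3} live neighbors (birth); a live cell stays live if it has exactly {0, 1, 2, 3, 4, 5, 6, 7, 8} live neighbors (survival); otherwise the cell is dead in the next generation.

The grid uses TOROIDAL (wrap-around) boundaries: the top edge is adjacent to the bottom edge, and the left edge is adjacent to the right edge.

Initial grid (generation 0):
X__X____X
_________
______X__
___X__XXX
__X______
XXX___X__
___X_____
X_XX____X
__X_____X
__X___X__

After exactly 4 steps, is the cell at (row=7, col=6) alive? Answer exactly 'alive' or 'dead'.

Simulating step by step:
Generation 0 (given above): 22 live cells
Generation 1: 36 live cells
X__X____X
_________
______X__
___X__XXX
X_XX__X_X
XXXX__X__
___X____X
XXXX____X
X_X____XX
XXXX__XXX
Generation 2: 45 live cells
X__X____X
_________
______X__
X_XX_XXXX
X_XXXXX_X
XXXXX_X__
___XX__XX
XXXX____X
X_X___XXX
XXXX__XXX
Generation 3: 50 live cells
X__X____X
_________
_____XX_X
X_XX_XXXX
X_XXXXX_X
XXXXX_X__
___XXX_XX
XXXXX_X_X
X_X___XXX
XXXX__XXX
Generation 4: 56 live cells
X__X____X
X______XX
X___XXX_X
X_XX_XXXX
X_XXXXX_X
XXXXX_X__
___XXX_XX
XXXXX_X_X
X_X_X_XXX
XXXX__XXX

Cell (7,6) at generation 4: 1 -> alive

Answer: alive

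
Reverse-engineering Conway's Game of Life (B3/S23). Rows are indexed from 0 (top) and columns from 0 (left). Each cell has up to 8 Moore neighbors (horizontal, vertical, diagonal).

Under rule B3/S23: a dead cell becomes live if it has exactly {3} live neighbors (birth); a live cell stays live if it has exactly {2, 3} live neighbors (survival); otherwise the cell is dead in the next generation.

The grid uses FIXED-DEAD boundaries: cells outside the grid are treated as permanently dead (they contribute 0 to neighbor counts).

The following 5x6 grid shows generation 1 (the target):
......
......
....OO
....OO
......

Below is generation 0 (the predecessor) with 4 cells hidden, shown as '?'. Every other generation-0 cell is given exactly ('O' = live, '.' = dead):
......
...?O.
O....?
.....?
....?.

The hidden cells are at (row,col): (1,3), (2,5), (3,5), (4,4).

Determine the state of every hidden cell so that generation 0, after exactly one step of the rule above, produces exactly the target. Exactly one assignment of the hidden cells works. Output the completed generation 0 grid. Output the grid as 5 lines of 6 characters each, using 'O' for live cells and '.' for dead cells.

Hidden generation-0 cells (in order): (1,3), (2,5), (3,5), (4,4).
A hidden cell only influences target cells in its own 3x3 neighborhood. Try each of the 2^4 = 16 assignments, step the completed generation 0 forward once under B3/S23, and compare with the target:
  (1,3)=. (2,5)=. (3,5)=. (4,4)=. -> step gives (2,4)='.' but target has 'O' -> reject
  (1,3)=. (2,5)=. (3,5)=. (4,4)=O -> step gives (2,4)='.' but target has 'O' -> reject
  (1,3)=. (2,5)=. (3,5)=O (4,4)=. -> step gives (2,4)='.' but target has 'O' -> reject
  (1,3)=. (2,5)=. (3,5)=O (4,4)=O -> step gives (2,4)='.' but target has 'O' -> reject
  (1,3)=. (2,5)=O (3,5)=. (4,4)=. -> step gives (2,4)='.' but target has 'O' -> reject
  (1,3)=. (2,5)=O (3,5)=. (4,4)=O -> step gives (2,4)='.' but target has 'O' -> reject
  (1,3)=. (2,5)=O (3,5)=O (4,4)=. -> step gives (3,4)='.' but target has 'O' -> reject
  (1,3)=. (2,5)=O (3,5)=O (4,4)=O -> step reproduces the target at every cell -> ACCEPT
  (1,3)=O (2,5)=. (3,5)=. (4,4)=. -> step gives (2,4)='.' but target has 'O' -> reject
  (1,3)=O (2,5)=. (3,5)=. (4,4)=O -> step gives (2,4)='.' but target has 'O' -> reject
  (1,3)=O (2,5)=. (3,5)=O (4,4)=. -> step gives (2,5)='.' but target has 'O' -> reject
  (1,3)=O (2,5)=. (3,5)=O (4,4)=O -> step gives (2,5)='.' but target has 'O' -> reject
  (1,3)=O (2,5)=O (3,5)=. (4,4)=. -> step gives (1,4)='O' but target has '.' -> reject
  (1,3)=O (2,5)=O (3,5)=. (4,4)=O -> step gives (1,4)='O' but target has '.' -> reject
  (1,3)=O (2,5)=O (3,5)=O (4,4)=. -> step gives (1,4)='O' but target has '.' -> reject
  (1,3)=O (2,5)=O (3,5)=O (4,4)=O -> step gives (1,4)='O' but target has '.' -> reject
Unique solution: (1,3)=dead, (2,5)=live, (3,5)=live, (4,4)=live.
Check: live-neighbor counts of every cell in the completed generation 0:
000111
110112
010132
110132
000112
Applying B3/S23 to generation 0 with these counts gives:
......
......
....OO
....OO
......
which matches the target exactly.

Answer: ......
....O.
O....O
.....O
....O.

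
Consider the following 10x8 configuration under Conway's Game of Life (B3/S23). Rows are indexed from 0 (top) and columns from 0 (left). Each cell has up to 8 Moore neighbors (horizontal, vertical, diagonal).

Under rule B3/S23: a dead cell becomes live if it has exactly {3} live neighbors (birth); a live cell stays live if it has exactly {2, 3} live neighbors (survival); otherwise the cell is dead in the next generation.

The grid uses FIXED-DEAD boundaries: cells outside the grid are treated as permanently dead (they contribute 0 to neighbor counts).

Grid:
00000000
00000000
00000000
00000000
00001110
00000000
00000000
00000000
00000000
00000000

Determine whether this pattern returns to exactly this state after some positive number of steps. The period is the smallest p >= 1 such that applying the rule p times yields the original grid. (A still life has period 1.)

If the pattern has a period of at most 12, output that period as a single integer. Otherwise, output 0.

Simulating and comparing each generation to the original:
Gen 0 (original, given above): 3 live cells
Gen 1: 3 live cells, differs from original
Gen 2: 3 live cells, MATCHES original -> period = 2

Answer: 2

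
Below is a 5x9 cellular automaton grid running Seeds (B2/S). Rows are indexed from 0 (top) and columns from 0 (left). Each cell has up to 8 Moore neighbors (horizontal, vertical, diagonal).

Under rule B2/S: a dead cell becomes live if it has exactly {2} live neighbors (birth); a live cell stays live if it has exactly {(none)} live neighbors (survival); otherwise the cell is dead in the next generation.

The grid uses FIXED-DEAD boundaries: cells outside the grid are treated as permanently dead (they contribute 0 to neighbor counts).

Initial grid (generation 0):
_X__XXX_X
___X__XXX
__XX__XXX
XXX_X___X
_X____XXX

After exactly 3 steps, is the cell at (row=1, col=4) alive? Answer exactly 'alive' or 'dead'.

Simulating step by step:
Generation 0 (given above): 23 live cells
Generation 1: 6 live cells
__XX_____
_X_______
X________
_________
___X_X___
Generation 2: 6 live cells
_X_______
X__X_____
_X_______
____X____
____X____
Generation 3: 10 live cells
X_X______
_________
X_XXX____
___X_X___
___X_X___

Cell (1,4) at generation 3: 0 -> dead

Answer: dead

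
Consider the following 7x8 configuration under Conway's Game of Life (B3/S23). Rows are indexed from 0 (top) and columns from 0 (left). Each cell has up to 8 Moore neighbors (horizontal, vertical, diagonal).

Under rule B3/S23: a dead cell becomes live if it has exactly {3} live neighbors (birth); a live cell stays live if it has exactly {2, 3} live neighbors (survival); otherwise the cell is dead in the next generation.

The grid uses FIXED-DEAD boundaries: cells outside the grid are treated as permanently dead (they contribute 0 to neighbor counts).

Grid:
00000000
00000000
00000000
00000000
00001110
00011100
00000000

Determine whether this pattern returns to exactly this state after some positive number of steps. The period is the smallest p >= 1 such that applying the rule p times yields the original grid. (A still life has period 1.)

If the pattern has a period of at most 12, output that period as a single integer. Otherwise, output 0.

Answer: 2

Derivation:
Simulating and comparing each generation to the original:
Gen 0 (original, given above): 6 live cells
Gen 1: 6 live cells, differs from original
Gen 2: 6 live cells, MATCHES original -> period = 2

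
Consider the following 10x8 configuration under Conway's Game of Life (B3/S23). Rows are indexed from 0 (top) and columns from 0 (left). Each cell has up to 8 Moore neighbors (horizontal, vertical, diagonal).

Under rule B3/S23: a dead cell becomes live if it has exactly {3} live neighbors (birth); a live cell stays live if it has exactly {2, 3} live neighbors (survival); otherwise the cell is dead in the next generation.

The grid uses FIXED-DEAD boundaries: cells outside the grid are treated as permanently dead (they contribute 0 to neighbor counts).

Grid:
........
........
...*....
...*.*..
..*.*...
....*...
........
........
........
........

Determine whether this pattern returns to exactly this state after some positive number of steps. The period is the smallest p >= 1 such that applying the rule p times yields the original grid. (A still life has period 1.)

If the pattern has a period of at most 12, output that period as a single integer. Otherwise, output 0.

Simulating and comparing each generation to the original:
Gen 0 (original, given above): 6 live cells
Gen 1: 6 live cells, differs from original
Gen 2: 6 live cells, MATCHES original -> period = 2

Answer: 2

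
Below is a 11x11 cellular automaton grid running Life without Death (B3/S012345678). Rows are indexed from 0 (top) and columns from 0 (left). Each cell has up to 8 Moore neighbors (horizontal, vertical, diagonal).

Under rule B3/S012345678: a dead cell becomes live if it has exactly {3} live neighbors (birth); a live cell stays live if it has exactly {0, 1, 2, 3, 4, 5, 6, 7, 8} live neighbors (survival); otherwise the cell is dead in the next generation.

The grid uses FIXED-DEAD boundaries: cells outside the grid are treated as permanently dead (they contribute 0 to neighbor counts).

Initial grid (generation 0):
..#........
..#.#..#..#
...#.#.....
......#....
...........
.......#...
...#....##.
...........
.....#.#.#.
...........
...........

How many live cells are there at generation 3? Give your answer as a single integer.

Answer: 34

Derivation:
Simulating step by step:
Generation 0 (given above): 15 live cells
Generation 1: 20 live cells
..##.......
..#.#..#..#
...####....
......#....
...........
.......##..
...#....##.
.........#.
.....#.#.#.
...........
...........
Generation 2: 28 live cells
..##.......
..#.#.##..#
...#####...
....#.#....
.......#...
.......###.
...#...###.
.........##
.....#.###.
...........
...........
Generation 3: 34 live cells
..##.......
..#.#.##..#
...#####...
...##.#....
......##...
......####.
...#...###.
......#..##
.....#.####
........#..
...........
Population at generation 3: 34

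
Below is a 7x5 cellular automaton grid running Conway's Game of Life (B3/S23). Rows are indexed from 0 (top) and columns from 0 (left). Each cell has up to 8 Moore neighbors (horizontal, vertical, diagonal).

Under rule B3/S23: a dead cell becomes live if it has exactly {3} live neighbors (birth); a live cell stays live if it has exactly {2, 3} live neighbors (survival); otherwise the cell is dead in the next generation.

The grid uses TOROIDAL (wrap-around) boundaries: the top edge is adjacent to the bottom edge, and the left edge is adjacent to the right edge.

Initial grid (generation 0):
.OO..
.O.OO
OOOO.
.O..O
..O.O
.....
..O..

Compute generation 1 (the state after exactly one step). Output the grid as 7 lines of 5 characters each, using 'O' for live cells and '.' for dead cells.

Simulating step by step:
Generation 0 (given above): 14 live cells
Generation 1: 9 live cells
(generation 1 grid is the final answer)

Answer: OO...
....O
.....
....O
O..O.
...O.
.OO..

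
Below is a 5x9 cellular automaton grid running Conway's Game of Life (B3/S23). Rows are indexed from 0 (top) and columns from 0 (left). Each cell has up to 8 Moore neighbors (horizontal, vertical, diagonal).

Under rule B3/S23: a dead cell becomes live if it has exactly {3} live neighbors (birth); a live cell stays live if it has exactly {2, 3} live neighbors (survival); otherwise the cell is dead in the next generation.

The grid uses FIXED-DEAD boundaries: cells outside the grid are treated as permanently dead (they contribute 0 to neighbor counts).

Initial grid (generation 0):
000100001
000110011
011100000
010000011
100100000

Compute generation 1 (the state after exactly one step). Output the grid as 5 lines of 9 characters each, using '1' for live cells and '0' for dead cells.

Simulating step by step:
Generation 0 (given above): 14 live cells
Generation 1: 13 live cells
(generation 1 grid is the final answer)

Answer: 000110011
000010011
010110000
110100000
000000000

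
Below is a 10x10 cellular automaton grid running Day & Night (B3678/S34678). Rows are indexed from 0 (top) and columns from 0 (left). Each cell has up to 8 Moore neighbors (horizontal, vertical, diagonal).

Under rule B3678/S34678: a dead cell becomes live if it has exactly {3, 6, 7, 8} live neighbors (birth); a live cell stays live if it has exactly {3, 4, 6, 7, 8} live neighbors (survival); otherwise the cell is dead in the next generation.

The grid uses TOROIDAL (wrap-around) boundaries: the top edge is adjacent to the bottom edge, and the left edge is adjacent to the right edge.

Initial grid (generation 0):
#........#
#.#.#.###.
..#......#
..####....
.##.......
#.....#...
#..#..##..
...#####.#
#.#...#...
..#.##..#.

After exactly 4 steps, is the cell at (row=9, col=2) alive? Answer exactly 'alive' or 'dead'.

Simulating step by step:
Generation 0 (given above): 35 live cells
Generation 1: 37 live cells
....#.#..#
#..#....#.
..##..###.
..##......
.##.##....
..#....#..
.......###
######.##.
.#...##.##
#..#......
Generation 2: 44 live cells
#..#.....#
..#####.#.
.####..#.#
.....###..
.##.......
.#.#..#...
#...#..#.#
###.##..##
.#...##.##
#...#.###.
Generation 3: 42 live cells
.###.....#
...#.#.##.
..#..###..
#...#.#.#.
..#..#.#..
.#........
....#.#..#
##.###...#
####..##.#
##....####
Generation 4: 41 live cells
.##.#...##
.#.#...##.
...#.#...#
.#.#......
.#....#...
.....##...
.####.....
##.###.#.#
##.#..####
###...##..

Cell (9,2) at generation 4: 1 -> alive

Answer: alive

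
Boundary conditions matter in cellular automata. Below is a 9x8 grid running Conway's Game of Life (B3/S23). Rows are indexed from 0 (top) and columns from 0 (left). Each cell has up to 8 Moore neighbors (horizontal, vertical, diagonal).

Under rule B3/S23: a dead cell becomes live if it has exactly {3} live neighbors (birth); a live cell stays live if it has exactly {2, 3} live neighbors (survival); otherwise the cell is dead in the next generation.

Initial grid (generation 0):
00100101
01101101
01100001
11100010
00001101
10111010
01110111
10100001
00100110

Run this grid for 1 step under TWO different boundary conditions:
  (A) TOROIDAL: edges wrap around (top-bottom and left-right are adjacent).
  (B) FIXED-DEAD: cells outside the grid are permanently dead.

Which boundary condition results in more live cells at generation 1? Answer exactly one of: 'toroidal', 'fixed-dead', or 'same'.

Under TOROIDAL boundary, generation 1:
10100001
00001101
00000101
00110110
00001000
10000000
00000100
10001000
10110100
Population = 21

Under FIXED-DEAD boundary, generation 1:
01111100
00001101
00000101
10110111
10001001
00000000
10000101
00001001
01000010
Population = 26

Comparison: toroidal=21, fixed-dead=26 -> fixed-dead

Answer: fixed-dead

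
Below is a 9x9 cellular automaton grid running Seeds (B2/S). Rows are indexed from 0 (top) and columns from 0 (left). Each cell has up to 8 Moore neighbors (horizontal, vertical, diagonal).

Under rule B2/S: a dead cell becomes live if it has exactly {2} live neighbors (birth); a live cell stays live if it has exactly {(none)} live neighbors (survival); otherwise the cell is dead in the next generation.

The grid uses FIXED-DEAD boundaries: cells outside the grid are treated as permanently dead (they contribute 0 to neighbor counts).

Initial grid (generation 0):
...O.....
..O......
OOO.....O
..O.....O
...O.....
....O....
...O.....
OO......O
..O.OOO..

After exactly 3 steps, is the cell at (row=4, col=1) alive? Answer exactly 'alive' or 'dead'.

Simulating step by step:
Generation 0 (given above): 18 live cells
Generation 1: 17 live cells
..O......
O........
.......O.
O......O.
..O.O....
..O......
OOO.O....
......OO.
O..O...O.
Generation 2: 20 live cells
.O.......
.O.......
OO....O.O
.O.O..O.O
.........
O...OO...
.....OOO.
....OO..O
........O
Generation 3: 17 live cells
O.O......
.......O.
.....O...
.....O...
OOOO..OO.
.......O.
...O....O
.........
....OO.O.

Cell (4,1) at generation 3: 1 -> alive

Answer: alive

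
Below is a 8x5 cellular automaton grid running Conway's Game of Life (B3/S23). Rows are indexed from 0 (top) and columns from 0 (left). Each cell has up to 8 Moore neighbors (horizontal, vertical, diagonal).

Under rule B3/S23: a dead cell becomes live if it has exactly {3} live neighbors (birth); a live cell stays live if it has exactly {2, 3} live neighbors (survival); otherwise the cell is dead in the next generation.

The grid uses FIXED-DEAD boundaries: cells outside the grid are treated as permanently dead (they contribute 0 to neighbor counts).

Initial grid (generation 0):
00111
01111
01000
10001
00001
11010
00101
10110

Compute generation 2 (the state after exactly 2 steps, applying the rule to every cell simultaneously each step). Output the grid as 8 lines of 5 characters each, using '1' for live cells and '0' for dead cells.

Simulating step by step:
Generation 0 (given above): 19 live cells
Generation 1: 20 live cells
01001
01001
11001
00000
11011
01111
10001
01110
Generation 2: 17 live cells
(generation 2 grid is the final answer)

Answer: 00000
01111
11000
00111
11001
00000
10001
01110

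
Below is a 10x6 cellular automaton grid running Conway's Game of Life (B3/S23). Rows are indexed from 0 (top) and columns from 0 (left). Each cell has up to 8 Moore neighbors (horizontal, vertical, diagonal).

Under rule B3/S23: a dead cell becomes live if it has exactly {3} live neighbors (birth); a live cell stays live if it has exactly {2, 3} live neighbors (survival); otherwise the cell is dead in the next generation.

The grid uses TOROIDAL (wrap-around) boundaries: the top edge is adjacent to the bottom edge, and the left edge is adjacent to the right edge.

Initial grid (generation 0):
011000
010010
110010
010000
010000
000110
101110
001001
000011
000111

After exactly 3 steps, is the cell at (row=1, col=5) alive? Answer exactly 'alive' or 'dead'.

Simulating step by step:
Generation 0 (given above): 22 live cells
Generation 1: 26 live cells
111001
000101
111001
011000
001000
010011
011000
111000
100000
101101
Generation 2: 19 live cells
000000
000100
000111
000100
101100
110100
000101
101000
000100
001110
Generation 3: 24 live cells
001010
000100
001100
000001
100110
110101
000111
001110
010010
001110

Cell (1,5) at generation 3: 0 -> dead

Answer: dead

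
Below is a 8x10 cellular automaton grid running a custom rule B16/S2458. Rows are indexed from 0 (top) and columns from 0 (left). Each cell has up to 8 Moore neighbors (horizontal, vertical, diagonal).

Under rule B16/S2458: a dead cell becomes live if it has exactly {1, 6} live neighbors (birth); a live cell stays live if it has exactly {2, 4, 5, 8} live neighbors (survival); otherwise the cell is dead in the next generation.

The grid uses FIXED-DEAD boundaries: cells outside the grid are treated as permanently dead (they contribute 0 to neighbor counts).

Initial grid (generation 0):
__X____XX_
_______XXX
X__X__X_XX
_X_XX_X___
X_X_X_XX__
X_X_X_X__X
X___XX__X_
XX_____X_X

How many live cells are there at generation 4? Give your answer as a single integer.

Simulating step by step:
Generation 0 (given above): 33 live cells
Generation 1: 23 live cells
_X_X____X_
X___XX_X_X
___X__X_X_
___X______
X__X_X___X
X____X____
____X_____
XXXX______
Generation 2: 22 live cells
________X_
_____X___X
XX_X__X_X_
XX_X______
________X_
__X__X__XX
____X_X___
_XXX_X____
Generation 3: 22 live cells
____XXXX__
___X_____X
__________
_____XX___
_____XX_X_
_X___X__XX
X_____X___
X_XX_X_X__
Generation 4: 24 live cells
__X_XXX__X
__X_______
__XX___XXX
________XX
XXX__XX_X_
__X_____XX
X_________
________X_
Population at generation 4: 24

Answer: 24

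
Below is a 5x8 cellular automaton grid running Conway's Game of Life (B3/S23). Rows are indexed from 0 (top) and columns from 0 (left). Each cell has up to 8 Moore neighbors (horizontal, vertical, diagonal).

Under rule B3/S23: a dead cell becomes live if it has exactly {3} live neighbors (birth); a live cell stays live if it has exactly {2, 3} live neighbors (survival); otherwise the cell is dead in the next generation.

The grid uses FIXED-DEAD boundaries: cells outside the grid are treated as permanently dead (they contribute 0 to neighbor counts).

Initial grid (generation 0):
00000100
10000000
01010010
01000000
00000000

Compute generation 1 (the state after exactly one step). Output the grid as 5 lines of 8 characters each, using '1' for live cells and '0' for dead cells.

Answer: 00000000
00000000
11100000
00100000
00000000

Derivation:
Simulating step by step:
Generation 0 (given above): 6 live cells
Generation 1: 4 live cells
(generation 1 grid is the final answer)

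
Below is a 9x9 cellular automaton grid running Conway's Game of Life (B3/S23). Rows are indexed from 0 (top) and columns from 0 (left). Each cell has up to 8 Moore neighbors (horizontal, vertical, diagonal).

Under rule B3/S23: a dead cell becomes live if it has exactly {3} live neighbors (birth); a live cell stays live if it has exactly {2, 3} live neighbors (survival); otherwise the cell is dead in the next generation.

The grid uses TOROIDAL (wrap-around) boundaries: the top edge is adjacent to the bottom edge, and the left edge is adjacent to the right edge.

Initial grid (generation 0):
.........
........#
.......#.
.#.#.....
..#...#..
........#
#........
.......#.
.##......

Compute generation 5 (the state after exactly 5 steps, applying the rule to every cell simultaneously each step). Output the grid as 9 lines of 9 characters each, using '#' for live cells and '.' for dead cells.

Simulating step by step:
Generation 0 (given above): 11 live cells
Generation 1: 4 live cells
.........
.........
.........
..#......
..#......
.........
........#
.#.......
.........
Generation 2: 0 live cells
.........
.........
.........
.........
.........
.........
.........
.........
.........
Generation 3: 0 live cells
.........
.........
.........
.........
.........
.........
.........
.........
.........
Generation 4: 0 live cells
.........
.........
.........
.........
.........
.........
.........
.........
.........
Generation 5: 0 live cells
(generation 5 grid is the final answer)

Answer: .........
.........
.........
.........
.........
.........
.........
.........
.........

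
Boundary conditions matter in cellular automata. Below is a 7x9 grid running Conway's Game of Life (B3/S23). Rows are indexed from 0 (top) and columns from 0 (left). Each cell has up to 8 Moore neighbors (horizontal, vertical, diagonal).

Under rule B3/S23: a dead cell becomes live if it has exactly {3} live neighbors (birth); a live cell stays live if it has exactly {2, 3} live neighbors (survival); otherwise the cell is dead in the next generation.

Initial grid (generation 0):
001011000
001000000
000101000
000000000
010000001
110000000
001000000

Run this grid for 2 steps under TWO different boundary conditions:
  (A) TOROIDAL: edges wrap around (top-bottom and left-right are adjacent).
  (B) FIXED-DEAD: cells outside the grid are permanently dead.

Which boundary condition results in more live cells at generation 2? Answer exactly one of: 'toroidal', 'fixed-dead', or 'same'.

Answer: toroidal

Derivation:
Under TOROIDAL boundary, generation 2:
010000000
011000000
000000000
000000000
111000000
100100000
100100000
Population = 10

Under FIXED-DEAD boundary, generation 2:
000000000
000000000
000000000
000000000
101000000
001000000
111000000
Population = 6

Comparison: toroidal=10, fixed-dead=6 -> toroidal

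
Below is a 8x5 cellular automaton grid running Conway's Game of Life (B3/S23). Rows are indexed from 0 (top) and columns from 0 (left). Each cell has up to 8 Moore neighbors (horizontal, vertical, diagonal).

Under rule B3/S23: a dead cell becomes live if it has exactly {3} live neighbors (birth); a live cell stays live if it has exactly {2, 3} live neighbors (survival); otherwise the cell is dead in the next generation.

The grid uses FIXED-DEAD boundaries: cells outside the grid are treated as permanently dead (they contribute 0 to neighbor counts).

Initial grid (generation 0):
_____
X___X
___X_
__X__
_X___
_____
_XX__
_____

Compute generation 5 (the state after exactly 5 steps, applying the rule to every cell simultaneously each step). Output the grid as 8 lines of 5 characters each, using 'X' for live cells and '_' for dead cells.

Simulating step by step:
Generation 0 (given above): 7 live cells
Generation 1: 4 live cells
_____
_____
___X_
__X__
_____
_XX__
_____
_____
Generation 2: 2 live cells
_____
_____
_____
_____
_XX__
_____
_____
_____
Generation 3: 0 live cells
_____
_____
_____
_____
_____
_____
_____
_____
Generation 4: 0 live cells
_____
_____
_____
_____
_____
_____
_____
_____
Generation 5: 0 live cells
(generation 5 grid is the final answer)

Answer: _____
_____
_____
_____
_____
_____
_____
_____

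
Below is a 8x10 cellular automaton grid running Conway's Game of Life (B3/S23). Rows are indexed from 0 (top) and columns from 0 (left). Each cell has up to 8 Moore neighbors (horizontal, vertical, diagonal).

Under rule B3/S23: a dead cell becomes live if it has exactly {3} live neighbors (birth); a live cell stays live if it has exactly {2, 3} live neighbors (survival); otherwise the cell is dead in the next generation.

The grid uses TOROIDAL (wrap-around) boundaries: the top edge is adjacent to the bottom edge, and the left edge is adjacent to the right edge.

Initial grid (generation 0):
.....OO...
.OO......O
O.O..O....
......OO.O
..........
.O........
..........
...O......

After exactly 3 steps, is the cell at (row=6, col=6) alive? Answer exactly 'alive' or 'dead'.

Answer: dead

Derivation:
Simulating step by step:
Generation 0 (given above): 13 live cells
Generation 1: 12 live cells
..O.......
OOO..OO...
O.O...O.OO
......O...
..........
..........
..........
..........
Generation 2: 13 live cells
..O.......
O.OO.OOO..
O.O...O..O
.......O.O
..........
..........
..........
..........
Generation 3: 19 live cells
.OOO..O...
O.OO.OOO.O
O.OO.O...O
O.......OO
..........
..........
..........
..........

Cell (6,6) at generation 3: 0 -> dead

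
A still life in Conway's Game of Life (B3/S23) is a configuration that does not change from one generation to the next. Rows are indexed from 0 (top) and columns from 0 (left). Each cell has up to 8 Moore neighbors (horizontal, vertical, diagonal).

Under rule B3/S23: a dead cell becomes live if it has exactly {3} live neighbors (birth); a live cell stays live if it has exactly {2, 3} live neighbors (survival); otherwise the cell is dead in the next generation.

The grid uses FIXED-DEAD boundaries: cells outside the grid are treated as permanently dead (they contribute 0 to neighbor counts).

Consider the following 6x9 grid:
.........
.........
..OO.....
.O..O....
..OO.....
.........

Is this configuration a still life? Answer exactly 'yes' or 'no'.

Compute generation 1 and compare to generation 0 (given above):
Generation 1:
.........
.........
..OO.....
.O..O....
..OO.....
.........
The grids are IDENTICAL -> still life.

Answer: yes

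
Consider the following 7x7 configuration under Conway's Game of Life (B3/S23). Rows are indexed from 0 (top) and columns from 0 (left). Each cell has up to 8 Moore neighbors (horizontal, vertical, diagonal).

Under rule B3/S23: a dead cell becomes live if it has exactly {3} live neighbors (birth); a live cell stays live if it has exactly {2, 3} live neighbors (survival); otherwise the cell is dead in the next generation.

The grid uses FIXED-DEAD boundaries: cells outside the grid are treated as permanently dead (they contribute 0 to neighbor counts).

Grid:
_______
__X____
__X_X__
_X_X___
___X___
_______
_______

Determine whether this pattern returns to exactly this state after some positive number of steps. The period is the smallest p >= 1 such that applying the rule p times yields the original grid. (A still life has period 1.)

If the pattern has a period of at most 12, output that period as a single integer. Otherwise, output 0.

Answer: 2

Derivation:
Simulating and comparing each generation to the original:
Gen 0 (original, given above): 6 live cells
Gen 1: 6 live cells, differs from original
Gen 2: 6 live cells, MATCHES original -> period = 2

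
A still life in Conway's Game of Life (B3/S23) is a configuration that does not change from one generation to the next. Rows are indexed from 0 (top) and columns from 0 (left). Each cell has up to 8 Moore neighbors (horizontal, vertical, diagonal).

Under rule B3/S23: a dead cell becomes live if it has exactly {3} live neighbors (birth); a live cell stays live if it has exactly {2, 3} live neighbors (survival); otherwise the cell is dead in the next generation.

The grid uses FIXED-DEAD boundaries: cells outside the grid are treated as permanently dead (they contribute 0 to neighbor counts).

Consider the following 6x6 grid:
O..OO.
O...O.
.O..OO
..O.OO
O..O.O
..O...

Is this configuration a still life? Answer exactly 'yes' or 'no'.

Compute generation 1 and compare to generation 0 (given above):
Generation 1:
...OO.
OO....
.O....
.OO...
.OOO.O
......
Cell (0,0) differs: gen0=1 vs gen1=0 -> NOT a still life.

Answer: no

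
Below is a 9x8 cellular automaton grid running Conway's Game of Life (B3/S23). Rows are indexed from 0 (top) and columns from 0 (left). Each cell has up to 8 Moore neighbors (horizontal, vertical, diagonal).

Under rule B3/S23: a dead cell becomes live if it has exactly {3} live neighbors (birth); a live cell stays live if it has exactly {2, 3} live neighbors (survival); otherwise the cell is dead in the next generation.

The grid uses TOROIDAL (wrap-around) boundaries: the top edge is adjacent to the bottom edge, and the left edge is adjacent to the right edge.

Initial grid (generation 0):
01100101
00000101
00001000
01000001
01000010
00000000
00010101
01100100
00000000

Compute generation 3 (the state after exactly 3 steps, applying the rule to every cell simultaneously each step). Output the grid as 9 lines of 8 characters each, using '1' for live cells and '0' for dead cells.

Simulating step by step:
Generation 0 (given above): 17 live cells
Generation 1: 17 live cells
10000000
10001100
10000010
10000000
10000000
00000010
00101010
00101010
10000010
Generation 2: 20 live cells
11000100
11000100
11000100
11000000
00000001
00000101
00000011
01000010
01000100
Generation 3: 28 live cells
(generation 3 grid is the final answer)

Answer: 00101110
00101111
00100001
01000001
00000011
10000001
10000101
10000111
01100110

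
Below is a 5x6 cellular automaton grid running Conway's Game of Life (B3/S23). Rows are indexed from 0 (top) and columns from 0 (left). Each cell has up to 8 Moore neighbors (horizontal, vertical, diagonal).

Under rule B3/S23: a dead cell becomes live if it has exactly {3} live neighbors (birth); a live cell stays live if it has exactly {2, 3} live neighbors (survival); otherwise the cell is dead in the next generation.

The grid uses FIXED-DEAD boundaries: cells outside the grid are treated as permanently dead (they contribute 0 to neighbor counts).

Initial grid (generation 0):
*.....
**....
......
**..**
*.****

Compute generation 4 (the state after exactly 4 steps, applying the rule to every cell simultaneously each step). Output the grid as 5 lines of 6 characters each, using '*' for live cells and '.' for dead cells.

Answer: **....
*.*...
...*..
.*....
...*..

Derivation:
Simulating step by step:
Generation 0 (given above): 12 live cells
Generation 1: 12 live cells
**....
**....
......
***..*
*.**.*
Generation 2: 13 live cells
**....
**....
..*...
*.***.
*.***.
Generation 3: 9 live cells
**....
*.*...
*.*...
....*.
..*.*.
Generation 4: 7 live cells
(generation 4 grid is the final answer)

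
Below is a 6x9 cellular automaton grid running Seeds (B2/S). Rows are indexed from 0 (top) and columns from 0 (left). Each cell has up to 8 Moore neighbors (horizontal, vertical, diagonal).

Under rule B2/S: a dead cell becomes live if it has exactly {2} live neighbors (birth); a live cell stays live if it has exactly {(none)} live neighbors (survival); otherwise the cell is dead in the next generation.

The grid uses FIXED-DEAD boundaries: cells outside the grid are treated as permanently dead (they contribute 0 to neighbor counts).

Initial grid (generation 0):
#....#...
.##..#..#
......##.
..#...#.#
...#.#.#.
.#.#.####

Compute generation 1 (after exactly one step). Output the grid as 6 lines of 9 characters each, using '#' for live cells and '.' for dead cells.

Simulating step by step:
Generation 0 (given above): 20 live cells
Generation 1: 9 live cells
(generation 1 grid is the final answer)

Answer: ..#.#.#..
#...#....
...#.....
...##....
.#.......
.........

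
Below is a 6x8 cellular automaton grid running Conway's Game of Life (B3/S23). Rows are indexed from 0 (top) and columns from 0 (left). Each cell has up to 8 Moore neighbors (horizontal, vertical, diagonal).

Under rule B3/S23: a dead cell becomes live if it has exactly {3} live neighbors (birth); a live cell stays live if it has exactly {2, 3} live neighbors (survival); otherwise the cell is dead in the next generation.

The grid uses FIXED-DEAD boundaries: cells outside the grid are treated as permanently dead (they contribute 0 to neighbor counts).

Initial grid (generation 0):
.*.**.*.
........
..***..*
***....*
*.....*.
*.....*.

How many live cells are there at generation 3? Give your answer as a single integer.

Simulating step by step:
Generation 0 (given above): 16 live cells
Generation 1: 10 live cells
........
.....*..
..**....
*.*...**
*.....**
........
Generation 2: 11 live cells
........
........
.***..*.
..**..**
.*....**
........
Generation 3: 10 live cells
........
..*.....
.*.*..**
...*.*..
..*...**
........
Population at generation 3: 10

Answer: 10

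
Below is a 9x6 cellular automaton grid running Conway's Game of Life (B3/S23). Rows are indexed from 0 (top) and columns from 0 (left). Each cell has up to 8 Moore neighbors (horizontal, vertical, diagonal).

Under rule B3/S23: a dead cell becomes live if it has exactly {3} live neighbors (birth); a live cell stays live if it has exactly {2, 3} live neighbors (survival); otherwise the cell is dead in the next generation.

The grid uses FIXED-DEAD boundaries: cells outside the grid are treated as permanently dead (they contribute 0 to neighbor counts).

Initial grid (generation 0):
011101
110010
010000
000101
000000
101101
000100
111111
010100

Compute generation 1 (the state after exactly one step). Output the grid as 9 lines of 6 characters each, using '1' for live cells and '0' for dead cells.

Simulating step by step:
Generation 0 (given above): 23 live cells
Generation 1: 24 live cells
(generation 1 grid is the final answer)

Answer: 111110
100110
111010
000000
001100
001110
100001
110000
110100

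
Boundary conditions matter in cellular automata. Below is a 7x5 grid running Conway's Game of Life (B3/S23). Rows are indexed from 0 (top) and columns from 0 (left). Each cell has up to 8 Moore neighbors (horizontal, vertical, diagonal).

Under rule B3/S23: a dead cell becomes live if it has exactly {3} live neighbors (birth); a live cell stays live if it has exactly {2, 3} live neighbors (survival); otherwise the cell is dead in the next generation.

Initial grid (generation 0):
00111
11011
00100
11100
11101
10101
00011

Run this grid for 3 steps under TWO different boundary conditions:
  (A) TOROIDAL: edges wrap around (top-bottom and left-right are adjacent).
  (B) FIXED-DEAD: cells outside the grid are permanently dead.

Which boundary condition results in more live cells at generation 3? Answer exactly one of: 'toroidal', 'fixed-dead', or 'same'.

Answer: fixed-dead

Derivation:
Under TOROIDAL boundary, generation 3:
00000
10100
11000
00000
00000
00000
01100
Population = 6

Under FIXED-DEAD boundary, generation 3:
01010
01010
00100
00000
00000
00011
00011
Population = 9

Comparison: toroidal=6, fixed-dead=9 -> fixed-dead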